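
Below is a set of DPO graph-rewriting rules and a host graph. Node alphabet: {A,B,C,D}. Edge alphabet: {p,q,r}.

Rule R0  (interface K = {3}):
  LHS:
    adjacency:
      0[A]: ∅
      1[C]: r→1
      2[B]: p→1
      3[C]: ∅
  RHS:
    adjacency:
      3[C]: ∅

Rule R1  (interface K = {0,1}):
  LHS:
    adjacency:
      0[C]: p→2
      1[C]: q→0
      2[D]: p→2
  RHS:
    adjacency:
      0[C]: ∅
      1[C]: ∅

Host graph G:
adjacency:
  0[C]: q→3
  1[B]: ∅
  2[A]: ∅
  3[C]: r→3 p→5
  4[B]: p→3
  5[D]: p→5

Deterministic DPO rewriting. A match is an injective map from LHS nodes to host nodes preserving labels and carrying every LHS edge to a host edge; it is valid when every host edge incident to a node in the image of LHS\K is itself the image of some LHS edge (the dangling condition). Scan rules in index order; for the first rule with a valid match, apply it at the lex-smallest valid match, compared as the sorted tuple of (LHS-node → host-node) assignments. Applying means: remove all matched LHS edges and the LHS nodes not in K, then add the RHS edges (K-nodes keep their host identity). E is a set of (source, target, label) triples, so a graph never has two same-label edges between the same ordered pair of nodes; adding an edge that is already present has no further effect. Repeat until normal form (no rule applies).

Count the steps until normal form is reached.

[0] host  ⇒  6 nodes, 5 edges  {0-q->3 3-r->3 3-p->5 4-p->3 5-p->5}
[1] R1 @ {0↦3, 1↦0, 2↦5}  ⇒  5 nodes, 2 edges  {3-r->3 4-p->3}
[2] R0 @ {0↦2, 1↦3, 2↦4, 3↦0}  ⇒  2 nodes, 0 edges  {∅}
final graph: no rule applies after step 2

Answer: 2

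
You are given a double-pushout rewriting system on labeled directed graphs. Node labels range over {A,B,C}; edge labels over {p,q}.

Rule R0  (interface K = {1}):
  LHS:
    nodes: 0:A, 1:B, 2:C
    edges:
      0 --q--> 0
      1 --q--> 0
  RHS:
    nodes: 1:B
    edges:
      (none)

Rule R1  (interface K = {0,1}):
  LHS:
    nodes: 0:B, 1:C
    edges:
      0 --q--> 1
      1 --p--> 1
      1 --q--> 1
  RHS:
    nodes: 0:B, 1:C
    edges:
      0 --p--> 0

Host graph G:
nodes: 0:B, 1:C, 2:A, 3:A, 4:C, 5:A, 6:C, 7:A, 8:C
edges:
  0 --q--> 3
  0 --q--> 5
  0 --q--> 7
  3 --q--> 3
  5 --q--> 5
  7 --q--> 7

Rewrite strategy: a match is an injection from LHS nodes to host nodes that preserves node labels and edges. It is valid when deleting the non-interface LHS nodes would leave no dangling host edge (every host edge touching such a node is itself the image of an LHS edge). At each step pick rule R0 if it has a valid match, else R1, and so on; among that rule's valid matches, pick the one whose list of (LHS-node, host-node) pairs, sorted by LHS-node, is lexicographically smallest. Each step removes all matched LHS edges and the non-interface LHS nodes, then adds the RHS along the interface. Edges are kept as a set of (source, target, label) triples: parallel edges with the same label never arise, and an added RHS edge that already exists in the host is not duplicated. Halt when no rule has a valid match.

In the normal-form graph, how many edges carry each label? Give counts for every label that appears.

Answer: (no edges)

Rewrite trace:
[0] host  ⇒  9 nodes, 6 edges  {0-q->3 0-q->5 0-q->7 3-q->3 5-q->5 7-q->7}
[1] R0 @ {0↦3, 1↦0, 2↦1}  ⇒  7 nodes, 4 edges  {0-q->5 0-q->7 5-q->5 7-q->7}
[2] R0 @ {0↦5, 1↦0, 2↦4}  ⇒  5 nodes, 2 edges  {0-q->7 7-q->7}
[3] R0 @ {0↦7, 1↦0, 2↦6}  ⇒  3 nodes, 0 edges  {∅}
normal form: no rule applies after step 3
NF edges: []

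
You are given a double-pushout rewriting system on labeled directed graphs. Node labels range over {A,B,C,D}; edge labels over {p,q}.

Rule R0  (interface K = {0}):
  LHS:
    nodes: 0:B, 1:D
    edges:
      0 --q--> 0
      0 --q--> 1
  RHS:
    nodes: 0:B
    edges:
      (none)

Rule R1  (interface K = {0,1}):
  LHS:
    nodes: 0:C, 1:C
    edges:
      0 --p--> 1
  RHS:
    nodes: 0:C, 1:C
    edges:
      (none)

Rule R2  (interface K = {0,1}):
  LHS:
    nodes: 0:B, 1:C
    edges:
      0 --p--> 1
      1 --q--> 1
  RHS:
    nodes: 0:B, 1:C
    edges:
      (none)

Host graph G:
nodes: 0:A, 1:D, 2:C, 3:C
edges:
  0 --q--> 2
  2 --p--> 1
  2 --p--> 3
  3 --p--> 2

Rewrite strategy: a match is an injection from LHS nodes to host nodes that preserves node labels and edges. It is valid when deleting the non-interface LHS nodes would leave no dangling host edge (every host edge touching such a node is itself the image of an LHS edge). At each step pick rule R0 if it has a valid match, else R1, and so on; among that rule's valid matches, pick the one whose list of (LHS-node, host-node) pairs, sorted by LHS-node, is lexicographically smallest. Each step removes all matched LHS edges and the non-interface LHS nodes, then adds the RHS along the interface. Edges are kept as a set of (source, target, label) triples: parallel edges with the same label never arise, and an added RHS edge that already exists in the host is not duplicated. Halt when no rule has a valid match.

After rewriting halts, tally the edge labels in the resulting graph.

[0] host  ⇒  4 nodes, 4 edges  {0-q->2 2-p->1 2-p->3 3-p->2}
[1] R1 @ {0↦2, 1↦3}  ⇒  4 nodes, 3 edges  {0-q->2 2-p->1 3-p->2}
[2] R1 @ {0↦3, 1↦2}  ⇒  4 nodes, 2 edges  {0-q->2 2-p->1}
normal form: no rule applies after step 2
NF edges: [(0, 2, 'q'), (2, 1, 'p')]

Answer: p:1 q:1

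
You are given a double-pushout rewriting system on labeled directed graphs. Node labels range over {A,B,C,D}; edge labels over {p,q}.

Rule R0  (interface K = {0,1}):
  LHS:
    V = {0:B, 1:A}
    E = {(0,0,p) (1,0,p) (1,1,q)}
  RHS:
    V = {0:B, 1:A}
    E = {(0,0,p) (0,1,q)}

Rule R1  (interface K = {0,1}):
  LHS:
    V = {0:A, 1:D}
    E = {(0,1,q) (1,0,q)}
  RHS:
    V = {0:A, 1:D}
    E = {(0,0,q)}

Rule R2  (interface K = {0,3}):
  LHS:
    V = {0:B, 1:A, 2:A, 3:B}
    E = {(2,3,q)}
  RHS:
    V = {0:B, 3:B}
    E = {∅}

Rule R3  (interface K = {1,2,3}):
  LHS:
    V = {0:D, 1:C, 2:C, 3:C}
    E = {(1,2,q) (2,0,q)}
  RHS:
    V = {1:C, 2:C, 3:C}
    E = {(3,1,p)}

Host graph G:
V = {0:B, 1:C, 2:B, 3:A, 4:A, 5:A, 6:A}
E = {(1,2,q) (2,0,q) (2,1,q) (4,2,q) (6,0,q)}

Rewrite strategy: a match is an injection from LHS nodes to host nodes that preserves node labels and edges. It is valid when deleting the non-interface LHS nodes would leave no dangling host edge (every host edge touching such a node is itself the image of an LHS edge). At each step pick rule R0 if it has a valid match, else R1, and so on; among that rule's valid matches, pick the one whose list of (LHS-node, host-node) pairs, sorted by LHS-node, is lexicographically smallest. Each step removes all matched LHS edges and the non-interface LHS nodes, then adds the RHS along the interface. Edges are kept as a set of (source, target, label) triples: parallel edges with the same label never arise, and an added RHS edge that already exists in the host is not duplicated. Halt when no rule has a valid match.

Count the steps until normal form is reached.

Answer: 2

Derivation:
initial: |V|=7 |E|=5  E = 1-q->2 2-q->0 2-q->1 4-q->2 6-q->0
step 1: apply R2 at {0↦0, 1↦3, 2↦4, 3↦2}  → |V|=5 |E|=4  E = 1-q->2 2-q->0 2-q->1 6-q->0
step 2: apply R2 at {0↦2, 1↦5, 2↦6, 3↦0}  → |V|=3 |E|=3  E = 1-q->2 2-q->0 2-q->1
final graph: no rule applies after step 2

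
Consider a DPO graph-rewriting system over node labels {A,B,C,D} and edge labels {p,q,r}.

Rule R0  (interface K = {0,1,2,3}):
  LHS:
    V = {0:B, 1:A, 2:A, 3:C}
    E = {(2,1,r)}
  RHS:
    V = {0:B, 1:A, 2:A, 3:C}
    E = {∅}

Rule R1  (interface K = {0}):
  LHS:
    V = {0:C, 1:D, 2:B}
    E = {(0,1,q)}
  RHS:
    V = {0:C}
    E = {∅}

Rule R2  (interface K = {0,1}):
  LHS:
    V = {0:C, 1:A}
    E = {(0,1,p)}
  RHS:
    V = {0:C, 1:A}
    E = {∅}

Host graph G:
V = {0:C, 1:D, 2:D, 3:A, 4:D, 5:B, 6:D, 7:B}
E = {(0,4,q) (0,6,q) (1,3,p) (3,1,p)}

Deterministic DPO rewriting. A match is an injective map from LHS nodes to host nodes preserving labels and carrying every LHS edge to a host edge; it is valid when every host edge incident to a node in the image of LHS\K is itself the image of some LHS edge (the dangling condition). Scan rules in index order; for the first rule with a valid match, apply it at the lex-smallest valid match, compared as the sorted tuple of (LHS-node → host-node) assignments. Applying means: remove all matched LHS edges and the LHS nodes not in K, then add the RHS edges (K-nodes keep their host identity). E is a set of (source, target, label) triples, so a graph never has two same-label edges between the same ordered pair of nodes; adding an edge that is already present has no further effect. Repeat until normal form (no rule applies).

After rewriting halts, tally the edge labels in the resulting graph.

initial: |V|=8 |E|=4  E = 0-q->4 0-q->6 1-p->3 3-p->1
step 1: apply R1 at {0↦0, 1↦4, 2↦5}  → |V|=6 |E|=3  E = 0-q->6 1-p->3 3-p->1
step 2: apply R1 at {0↦0, 1↦6, 2↦7}  → |V|=4 |E|=2  E = 1-p->3 3-p->1
halt: no rule applies after step 2
NF edges: [(1, 3, 'p'), (3, 1, 'p')]

Answer: p:2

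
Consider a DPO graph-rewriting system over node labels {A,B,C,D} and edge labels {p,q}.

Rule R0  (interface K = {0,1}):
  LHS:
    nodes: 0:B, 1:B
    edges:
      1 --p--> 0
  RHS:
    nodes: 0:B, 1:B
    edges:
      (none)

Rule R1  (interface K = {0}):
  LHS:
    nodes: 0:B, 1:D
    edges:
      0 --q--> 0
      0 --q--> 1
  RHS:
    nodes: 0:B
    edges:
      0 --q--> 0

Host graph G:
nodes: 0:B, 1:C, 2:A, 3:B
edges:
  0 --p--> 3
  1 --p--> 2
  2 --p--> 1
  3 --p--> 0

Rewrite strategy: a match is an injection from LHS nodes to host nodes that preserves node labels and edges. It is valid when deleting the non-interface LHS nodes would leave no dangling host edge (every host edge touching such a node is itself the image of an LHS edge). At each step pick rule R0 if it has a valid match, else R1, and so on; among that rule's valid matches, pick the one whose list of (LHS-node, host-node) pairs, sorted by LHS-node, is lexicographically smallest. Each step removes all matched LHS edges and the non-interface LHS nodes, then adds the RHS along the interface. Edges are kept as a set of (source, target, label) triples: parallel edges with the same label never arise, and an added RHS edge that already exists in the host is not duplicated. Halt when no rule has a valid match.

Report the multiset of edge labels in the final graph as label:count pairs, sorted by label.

initial: |V|=4 |E|=4  E = 0-p->3 1-p->2 2-p->1 3-p->0
step 1: apply R0 at {0↦0, 1↦3}  → |V|=4 |E|=3  E = 0-p->3 1-p->2 2-p->1
step 2: apply R0 at {0↦3, 1↦0}  → |V|=4 |E|=2  E = 1-p->2 2-p->1
halt: no rule applies after step 2
NF edges: [(1, 2, 'p'), (2, 1, 'p')]

Answer: p:2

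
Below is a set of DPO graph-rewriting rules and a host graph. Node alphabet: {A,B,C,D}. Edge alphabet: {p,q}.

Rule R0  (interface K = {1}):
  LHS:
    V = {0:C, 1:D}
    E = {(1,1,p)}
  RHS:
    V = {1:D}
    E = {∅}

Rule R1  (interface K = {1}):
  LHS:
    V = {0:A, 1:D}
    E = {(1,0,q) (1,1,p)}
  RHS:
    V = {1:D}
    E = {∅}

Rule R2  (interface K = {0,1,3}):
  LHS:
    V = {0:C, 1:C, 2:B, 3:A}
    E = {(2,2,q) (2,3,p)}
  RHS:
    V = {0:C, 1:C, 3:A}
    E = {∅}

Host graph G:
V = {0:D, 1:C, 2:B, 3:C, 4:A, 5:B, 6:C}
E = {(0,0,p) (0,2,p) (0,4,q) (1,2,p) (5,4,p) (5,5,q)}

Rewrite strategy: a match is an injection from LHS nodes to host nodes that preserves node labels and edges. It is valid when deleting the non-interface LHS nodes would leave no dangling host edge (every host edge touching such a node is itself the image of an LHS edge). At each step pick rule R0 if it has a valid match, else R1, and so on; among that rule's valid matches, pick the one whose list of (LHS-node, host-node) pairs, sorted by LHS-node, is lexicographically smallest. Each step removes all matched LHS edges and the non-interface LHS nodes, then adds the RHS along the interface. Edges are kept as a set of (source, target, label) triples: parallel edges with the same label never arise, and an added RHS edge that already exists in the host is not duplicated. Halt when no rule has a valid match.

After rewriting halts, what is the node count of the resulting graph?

Answer: 5

Derivation:
initial: |V|=7 |E|=6  E = 0-p->0 0-p->2 0-q->4 1-p->2 5-p->4 5-q->5
step 1: apply R0 at {0↦3, 1↦0}  → |V|=6 |E|=5  E = 0-p->2 0-q->4 1-p->2 5-p->4 5-q->5
step 2: apply R2 at {0↦1, 1↦6, 2↦5, 3↦4}  → |V|=5 |E|=3  E = 0-p->2 0-q->4 1-p->2
final graph: no rule applies after step 2
NF nodes: {0:D, 1:C, 2:B, 4:A, 6:C}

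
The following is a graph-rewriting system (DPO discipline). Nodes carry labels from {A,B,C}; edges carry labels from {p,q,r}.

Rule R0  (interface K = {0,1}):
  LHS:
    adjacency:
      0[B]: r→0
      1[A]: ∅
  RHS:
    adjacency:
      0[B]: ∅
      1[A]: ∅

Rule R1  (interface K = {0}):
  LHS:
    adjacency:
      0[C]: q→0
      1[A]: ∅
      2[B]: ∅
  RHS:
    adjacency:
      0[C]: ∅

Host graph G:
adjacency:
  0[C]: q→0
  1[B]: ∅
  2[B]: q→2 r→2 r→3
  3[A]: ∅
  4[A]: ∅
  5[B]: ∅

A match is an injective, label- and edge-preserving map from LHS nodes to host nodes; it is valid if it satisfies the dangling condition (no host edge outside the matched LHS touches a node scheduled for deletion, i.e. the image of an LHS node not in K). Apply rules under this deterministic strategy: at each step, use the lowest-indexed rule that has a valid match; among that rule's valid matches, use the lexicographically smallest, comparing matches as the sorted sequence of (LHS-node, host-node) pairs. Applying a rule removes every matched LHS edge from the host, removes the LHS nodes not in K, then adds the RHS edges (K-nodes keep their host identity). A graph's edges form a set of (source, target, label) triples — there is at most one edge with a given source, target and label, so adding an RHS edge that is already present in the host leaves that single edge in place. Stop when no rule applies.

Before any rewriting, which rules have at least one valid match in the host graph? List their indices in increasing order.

R0: 2 valid matches — {0↦2, 1↦3}, {0↦2, 1↦4}
R1: 2 valid matches — {0↦0, 1↦4, 2↦1}, {0↦0, 1↦4, 2↦5}

Answer: [R0,R1]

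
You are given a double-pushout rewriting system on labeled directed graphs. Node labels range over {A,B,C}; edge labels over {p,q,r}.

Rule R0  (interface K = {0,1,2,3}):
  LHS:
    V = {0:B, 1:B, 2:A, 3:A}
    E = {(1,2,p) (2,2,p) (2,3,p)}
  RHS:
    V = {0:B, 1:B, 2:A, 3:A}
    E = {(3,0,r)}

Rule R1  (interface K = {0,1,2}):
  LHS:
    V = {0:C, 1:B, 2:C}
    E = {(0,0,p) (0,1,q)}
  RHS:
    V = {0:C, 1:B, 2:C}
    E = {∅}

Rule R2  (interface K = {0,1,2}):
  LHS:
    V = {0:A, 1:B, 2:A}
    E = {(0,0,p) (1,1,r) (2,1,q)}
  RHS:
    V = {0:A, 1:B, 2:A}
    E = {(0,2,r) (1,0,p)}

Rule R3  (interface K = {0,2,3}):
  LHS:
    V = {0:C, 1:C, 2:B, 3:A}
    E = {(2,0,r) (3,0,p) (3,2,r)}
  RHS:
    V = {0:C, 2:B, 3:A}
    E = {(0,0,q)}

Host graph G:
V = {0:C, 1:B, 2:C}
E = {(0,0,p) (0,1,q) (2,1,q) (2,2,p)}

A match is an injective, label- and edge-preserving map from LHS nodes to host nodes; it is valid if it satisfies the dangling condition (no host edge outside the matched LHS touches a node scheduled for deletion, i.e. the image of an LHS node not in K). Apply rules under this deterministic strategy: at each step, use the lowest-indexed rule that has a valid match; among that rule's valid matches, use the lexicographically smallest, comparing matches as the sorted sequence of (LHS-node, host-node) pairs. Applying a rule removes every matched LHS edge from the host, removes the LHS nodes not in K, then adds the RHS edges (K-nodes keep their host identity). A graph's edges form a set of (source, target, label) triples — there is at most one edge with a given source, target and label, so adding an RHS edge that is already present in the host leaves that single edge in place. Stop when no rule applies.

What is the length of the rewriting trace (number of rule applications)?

Answer: 2

Derivation:
initial: |V|=3 |E|=4  E = 0-p->0 0-q->1 2-q->1 2-p->2
step 1: apply R1 at {0↦0, 1↦1, 2↦2}  → |V|=3 |E|=2  E = 2-q->1 2-p->2
step 2: apply R1 at {0↦2, 1↦1, 2↦0}  → |V|=3 |E|=0  E = ∅
normal form: no rule applies after step 2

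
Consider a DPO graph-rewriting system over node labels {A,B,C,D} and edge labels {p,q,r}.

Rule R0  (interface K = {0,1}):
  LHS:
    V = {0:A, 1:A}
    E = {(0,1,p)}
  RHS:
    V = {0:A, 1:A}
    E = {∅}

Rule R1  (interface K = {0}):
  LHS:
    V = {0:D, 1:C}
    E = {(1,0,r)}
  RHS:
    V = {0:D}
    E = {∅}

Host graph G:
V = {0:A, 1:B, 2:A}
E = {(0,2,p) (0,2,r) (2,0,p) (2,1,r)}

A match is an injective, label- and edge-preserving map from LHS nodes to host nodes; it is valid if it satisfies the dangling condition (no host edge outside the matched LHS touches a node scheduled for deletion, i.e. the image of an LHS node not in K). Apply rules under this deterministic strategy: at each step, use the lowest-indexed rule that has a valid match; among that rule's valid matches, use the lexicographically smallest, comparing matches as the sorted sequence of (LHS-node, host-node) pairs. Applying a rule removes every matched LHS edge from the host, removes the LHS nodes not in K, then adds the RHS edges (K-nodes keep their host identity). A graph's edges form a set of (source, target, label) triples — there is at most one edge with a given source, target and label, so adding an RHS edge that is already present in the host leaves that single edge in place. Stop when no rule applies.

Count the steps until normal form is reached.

start.  V:3 E:4  edges: 0-p->2 0-r->2 2-p->0 2-r->1
1. fire R0 via {0↦0, 1↦2}  →  V:3 E:3  edges: 0-r->2 2-p->0 2-r->1
2. fire R0 via {0↦2, 1↦0}  →  V:3 E:2  edges: 0-r->2 2-r->1
halt: no rule applies after step 2

Answer: 2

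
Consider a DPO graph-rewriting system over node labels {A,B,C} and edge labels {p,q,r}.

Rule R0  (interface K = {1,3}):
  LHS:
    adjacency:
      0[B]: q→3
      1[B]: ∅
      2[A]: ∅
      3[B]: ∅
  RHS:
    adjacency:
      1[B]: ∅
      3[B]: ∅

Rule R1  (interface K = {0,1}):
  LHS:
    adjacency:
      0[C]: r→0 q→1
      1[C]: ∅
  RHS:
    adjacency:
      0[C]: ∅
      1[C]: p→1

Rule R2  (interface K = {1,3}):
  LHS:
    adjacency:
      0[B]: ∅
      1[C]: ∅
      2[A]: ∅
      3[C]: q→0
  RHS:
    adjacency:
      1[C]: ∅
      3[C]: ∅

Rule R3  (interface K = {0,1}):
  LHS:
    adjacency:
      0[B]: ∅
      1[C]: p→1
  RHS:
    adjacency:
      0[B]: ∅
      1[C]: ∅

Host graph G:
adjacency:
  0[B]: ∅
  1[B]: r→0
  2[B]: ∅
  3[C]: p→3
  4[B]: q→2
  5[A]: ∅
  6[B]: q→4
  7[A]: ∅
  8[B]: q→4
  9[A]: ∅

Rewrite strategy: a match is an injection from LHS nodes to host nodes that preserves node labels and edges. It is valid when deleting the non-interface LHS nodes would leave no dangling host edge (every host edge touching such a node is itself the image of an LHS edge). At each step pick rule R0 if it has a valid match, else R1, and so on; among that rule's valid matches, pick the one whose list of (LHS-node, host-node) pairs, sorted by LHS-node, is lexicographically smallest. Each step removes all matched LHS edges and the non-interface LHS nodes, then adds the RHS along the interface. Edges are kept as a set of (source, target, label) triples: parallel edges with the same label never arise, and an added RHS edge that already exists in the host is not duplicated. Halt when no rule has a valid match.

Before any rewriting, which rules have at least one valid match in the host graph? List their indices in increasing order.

R0: 24 valid matches — {0↦6, 1↦0, 2↦5, 3↦4}, {0↦6, 1↦0, 2↦7, 3↦4}, {0↦6, 1↦0, 2↦9, 3↦4} (+21 more)
R1: no valid match — LHS pattern not found
R2: no valid match — LHS pattern not found
R3: 6 valid matches — {0↦0, 1↦3}, {0↦1, 1↦3}, {0↦2, 1↦3} (+3 more)

Answer: [R0,R3]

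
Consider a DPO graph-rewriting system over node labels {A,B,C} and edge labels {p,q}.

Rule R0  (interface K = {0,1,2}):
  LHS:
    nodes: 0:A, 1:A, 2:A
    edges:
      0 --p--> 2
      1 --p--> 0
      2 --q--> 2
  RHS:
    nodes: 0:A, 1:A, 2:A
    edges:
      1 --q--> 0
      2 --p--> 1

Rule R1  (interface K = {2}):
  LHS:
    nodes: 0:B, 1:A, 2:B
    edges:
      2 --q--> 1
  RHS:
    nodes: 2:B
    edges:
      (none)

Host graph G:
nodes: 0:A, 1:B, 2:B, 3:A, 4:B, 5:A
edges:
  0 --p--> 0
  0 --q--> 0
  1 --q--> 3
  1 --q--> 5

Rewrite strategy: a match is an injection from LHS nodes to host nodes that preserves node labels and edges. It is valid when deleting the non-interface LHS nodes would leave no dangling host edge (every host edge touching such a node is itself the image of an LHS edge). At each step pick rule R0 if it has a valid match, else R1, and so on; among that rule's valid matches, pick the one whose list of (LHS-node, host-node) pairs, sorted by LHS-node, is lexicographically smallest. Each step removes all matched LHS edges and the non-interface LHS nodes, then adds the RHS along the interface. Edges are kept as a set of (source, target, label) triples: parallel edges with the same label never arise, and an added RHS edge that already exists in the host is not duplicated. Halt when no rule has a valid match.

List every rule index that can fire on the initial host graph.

R0: no valid match — LHS pattern not found
R1: 4 valid matches — {0↦2, 1↦3, 2↦1}, {0↦2, 1↦5, 2↦1}, {0↦4, 1↦3, 2↦1} (+1 more)

Answer: [R1]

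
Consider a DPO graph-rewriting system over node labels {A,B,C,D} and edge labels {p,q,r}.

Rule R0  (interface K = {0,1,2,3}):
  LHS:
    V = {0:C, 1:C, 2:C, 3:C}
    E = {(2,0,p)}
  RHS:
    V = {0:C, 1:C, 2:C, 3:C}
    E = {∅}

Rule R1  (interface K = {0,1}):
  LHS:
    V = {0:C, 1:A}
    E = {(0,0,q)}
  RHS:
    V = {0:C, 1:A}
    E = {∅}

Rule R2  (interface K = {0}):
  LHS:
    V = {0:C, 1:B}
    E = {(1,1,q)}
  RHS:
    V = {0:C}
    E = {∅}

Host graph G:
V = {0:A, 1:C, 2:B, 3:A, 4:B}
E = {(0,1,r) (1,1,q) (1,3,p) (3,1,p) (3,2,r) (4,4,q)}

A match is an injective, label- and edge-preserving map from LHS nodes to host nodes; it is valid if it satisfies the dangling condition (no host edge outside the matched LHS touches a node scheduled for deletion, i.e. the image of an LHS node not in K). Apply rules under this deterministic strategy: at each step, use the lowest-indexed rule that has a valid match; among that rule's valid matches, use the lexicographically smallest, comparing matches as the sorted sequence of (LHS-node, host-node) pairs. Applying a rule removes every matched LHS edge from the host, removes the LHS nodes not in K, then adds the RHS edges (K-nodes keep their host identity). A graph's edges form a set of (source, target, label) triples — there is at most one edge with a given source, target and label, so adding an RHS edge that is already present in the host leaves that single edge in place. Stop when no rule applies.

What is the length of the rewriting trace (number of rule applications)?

Answer: 2

Rewrite trace:
initial: |V|=5 |E|=6  E = 0-r->1 1-q->1 1-p->3 3-p->1 3-r->2 4-q->4
step 1: apply R1 at {0↦1, 1↦0}  → |V|=5 |E|=5  E = 0-r->1 1-p->3 3-p->1 3-r->2 4-q->4
step 2: apply R2 at {0↦1, 1↦4}  → |V|=4 |E|=4  E = 0-r->1 1-p->3 3-p->1 3-r->2
halt: no rule applies after step 2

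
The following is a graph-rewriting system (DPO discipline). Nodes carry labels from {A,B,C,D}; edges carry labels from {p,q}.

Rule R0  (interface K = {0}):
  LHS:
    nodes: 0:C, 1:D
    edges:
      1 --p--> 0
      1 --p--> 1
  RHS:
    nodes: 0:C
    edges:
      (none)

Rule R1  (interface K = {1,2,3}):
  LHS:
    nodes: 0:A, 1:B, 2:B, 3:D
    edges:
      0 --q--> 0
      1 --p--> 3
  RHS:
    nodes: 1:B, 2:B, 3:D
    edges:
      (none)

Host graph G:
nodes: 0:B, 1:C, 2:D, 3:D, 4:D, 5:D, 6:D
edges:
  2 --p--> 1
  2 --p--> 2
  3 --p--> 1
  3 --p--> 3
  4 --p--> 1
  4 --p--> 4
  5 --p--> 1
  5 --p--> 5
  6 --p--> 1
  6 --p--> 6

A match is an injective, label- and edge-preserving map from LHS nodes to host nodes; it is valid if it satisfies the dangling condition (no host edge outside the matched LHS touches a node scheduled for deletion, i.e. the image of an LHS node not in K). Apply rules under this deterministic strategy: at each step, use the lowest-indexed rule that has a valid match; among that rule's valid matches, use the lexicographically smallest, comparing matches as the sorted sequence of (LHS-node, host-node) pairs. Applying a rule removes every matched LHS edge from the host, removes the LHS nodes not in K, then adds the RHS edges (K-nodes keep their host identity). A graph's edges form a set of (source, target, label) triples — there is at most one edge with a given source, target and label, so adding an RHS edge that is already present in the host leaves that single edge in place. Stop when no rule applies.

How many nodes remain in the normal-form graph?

Answer: 2

Derivation:
initial: |V|=7 |E|=10  E = 2-p->1 2-p->2 3-p->1 3-p->3 4-p->1 4-p->4 5-p->1 5-p->5 6-p->1 6-p->6
step 1: apply R0 at {0↦1, 1↦2}  → |V|=6 |E|=8  E = 3-p->1 3-p->3 4-p->1 4-p->4 5-p->1 5-p->5 6-p->1 6-p->6
step 2: apply R0 at {0↦1, 1↦3}  → |V|=5 |E|=6  E = 4-p->1 4-p->4 5-p->1 5-p->5 6-p->1 6-p->6
step 3: apply R0 at {0↦1, 1↦4}  → |V|=4 |E|=4  E = 5-p->1 5-p->5 6-p->1 6-p->6
step 4: apply R0 at {0↦1, 1↦5}  → |V|=3 |E|=2  E = 6-p->1 6-p->6
step 5: apply R0 at {0↦1, 1↦6}  → |V|=2 |E|=0  E = ∅
final graph: no rule applies after step 5
NF nodes: {0:B, 1:C}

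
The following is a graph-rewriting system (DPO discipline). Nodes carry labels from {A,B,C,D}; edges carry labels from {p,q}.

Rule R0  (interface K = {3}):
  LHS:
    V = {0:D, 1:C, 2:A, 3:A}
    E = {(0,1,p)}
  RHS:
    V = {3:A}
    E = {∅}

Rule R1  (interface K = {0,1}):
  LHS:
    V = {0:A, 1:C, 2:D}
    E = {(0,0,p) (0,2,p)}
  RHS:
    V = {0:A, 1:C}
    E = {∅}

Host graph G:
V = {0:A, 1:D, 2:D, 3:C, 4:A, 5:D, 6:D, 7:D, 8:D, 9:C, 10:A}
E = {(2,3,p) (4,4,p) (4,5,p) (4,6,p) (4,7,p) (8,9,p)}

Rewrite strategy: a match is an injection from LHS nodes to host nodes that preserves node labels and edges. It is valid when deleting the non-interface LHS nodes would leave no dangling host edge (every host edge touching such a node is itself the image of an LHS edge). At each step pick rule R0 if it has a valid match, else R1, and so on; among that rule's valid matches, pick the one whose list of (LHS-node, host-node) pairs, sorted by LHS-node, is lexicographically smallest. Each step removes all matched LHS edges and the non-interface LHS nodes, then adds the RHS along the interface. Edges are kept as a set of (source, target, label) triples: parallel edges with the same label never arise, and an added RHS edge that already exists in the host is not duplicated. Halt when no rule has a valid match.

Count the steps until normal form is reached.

Answer: 2

Derivation:
initial: |V|=11 |E|=6  E = 2-p->3 4-p->4 4-p->5 4-p->6 4-p->7 8-p->9
step 1: apply R0 at {0↦2, 1↦3, 2↦0, 3↦4}  → |V|=8 |E|=5  E = 4-p->4 4-p->5 4-p->6 4-p->7 8-p->9
step 2: apply R0 at {0↦8, 1↦9, 2↦10, 3↦4}  → |V|=5 |E|=4  E = 4-p->4 4-p->5 4-p->6 4-p->7
halt: no rule applies after step 2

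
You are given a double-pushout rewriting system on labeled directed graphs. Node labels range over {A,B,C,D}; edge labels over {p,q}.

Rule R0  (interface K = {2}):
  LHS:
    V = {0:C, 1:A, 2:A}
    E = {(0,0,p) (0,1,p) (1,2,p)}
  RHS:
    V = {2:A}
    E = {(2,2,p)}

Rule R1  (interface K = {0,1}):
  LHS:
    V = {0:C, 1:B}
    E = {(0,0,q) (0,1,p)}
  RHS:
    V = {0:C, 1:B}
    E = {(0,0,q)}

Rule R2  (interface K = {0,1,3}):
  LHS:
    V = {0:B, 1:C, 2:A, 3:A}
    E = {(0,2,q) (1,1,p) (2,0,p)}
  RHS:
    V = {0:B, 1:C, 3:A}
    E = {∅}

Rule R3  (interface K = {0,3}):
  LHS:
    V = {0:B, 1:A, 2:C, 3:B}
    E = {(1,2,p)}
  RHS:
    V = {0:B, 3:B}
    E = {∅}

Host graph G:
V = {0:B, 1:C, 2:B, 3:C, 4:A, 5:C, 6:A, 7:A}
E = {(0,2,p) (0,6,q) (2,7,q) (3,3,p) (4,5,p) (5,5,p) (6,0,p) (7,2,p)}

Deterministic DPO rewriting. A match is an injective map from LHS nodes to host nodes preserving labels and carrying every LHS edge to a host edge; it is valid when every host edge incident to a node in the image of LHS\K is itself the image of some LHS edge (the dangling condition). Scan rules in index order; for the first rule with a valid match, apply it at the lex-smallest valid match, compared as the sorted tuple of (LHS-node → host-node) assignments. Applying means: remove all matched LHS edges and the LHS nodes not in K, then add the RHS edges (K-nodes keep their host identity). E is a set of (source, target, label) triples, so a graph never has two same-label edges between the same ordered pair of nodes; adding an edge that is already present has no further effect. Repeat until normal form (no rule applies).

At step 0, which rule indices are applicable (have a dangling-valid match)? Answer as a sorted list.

Answer: [R2]

Derivation:
R0: no valid match — LHS pattern not found
R1: no valid match — LHS pattern not found
R2: 8 valid matches — {0↦0, 1↦3, 2↦6, 3↦4}, {0↦0, 1↦3, 2↦6, 3↦7}, {0↦0, 1↦5, 2↦6, 3↦4} (+5 more)
R3: no valid match — 2 raw matches, all fail dangling condition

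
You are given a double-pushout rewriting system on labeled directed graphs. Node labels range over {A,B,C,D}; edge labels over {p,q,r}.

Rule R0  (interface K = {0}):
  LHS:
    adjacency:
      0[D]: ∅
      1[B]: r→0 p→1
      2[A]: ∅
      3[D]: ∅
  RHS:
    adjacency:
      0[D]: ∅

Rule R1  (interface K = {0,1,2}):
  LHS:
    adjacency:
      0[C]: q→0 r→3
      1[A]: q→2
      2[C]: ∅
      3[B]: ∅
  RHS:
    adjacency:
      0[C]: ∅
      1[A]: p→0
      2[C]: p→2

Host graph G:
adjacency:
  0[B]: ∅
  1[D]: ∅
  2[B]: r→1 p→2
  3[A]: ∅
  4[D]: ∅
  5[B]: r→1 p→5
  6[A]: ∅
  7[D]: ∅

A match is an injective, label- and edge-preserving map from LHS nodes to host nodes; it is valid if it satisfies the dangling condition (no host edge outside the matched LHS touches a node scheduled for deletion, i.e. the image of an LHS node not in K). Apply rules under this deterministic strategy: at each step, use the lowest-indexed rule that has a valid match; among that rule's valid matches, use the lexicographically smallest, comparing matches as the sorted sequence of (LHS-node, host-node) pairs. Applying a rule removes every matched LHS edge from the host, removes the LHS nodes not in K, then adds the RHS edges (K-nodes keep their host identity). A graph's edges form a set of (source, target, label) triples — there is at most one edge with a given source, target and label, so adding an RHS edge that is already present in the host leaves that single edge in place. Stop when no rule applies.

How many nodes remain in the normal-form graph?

start.  V:8 E:4  edges: 2-r->1 2-p->2 5-r->1 5-p->5
1. fire R0 via {0↦1, 1↦2, 2↦3, 3↦4}  →  V:5 E:2  edges: 5-r->1 5-p->5
2. fire R0 via {0↦1, 1↦5, 2↦6, 3↦7}  →  V:2 E:0  edges: ∅
normal form: no rule applies after step 2
NF nodes: {0:B, 1:D}

Answer: 2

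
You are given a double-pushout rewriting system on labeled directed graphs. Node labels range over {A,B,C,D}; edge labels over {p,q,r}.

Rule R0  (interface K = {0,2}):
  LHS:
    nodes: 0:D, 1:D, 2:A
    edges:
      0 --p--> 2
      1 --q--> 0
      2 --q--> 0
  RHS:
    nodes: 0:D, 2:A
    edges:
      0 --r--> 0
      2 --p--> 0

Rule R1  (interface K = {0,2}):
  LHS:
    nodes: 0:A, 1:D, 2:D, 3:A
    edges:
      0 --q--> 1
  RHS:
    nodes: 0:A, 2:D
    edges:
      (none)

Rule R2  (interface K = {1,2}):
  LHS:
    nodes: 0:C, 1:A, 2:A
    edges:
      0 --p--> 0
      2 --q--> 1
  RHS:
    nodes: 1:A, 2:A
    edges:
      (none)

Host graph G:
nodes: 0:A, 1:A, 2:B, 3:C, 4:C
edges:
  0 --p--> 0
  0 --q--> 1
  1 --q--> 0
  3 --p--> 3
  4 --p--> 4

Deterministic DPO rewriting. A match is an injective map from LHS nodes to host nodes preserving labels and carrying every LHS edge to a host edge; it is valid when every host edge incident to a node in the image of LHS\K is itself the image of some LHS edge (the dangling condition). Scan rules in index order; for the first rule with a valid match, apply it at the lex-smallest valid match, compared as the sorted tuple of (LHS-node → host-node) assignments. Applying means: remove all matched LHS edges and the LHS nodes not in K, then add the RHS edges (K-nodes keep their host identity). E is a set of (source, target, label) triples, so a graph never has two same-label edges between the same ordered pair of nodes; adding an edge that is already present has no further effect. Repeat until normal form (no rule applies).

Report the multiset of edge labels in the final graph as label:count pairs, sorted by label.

Answer: p:1

Steps:
start.  V:5 E:5  edges: 0-p->0 0-q->1 1-q->0 3-p->3 4-p->4
1. fire R2 via {0↦3, 1↦0, 2↦1}  →  V:4 E:3  edges: 0-p->0 0-q->1 4-p->4
2. fire R2 via {0↦4, 1↦1, 2↦0}  →  V:3 E:1  edges: 0-p->0
normal form: no rule applies after step 2
NF edges: [(0, 0, 'p')]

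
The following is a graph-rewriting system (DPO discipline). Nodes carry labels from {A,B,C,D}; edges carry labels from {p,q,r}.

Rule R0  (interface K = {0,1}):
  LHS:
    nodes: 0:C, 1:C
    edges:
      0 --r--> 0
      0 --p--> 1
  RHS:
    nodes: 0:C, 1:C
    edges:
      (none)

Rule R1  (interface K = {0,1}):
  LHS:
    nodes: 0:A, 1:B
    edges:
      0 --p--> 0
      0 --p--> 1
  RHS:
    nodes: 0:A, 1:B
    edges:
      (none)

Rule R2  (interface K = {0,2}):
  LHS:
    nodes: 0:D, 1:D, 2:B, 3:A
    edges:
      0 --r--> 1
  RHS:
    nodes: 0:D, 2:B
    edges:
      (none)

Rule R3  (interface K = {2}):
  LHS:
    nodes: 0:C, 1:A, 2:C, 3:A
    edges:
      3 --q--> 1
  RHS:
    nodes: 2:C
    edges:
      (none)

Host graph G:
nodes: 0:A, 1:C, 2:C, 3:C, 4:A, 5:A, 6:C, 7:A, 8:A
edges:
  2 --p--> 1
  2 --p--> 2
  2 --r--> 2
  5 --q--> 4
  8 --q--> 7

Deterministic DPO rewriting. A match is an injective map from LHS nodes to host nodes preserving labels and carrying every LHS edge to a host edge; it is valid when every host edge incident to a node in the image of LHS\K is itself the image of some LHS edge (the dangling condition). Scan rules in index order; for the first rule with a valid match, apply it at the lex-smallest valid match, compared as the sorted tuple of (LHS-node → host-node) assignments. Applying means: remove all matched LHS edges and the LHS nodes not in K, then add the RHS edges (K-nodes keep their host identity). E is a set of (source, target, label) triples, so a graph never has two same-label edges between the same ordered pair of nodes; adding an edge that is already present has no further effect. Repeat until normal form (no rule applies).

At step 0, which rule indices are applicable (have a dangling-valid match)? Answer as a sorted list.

R0: 1 valid match — {0↦2, 1↦1}
R1: no valid match — LHS pattern not found
R2: no valid match — LHS pattern not found
R3: 12 valid matches — {0↦3, 1↦4, 2↦1, 3↦5}, {0↦3, 1↦4, 2↦2, 3↦5}, {0↦3, 1↦4, 2↦6, 3↦5} (+9 more)

Answer: [R0,R3]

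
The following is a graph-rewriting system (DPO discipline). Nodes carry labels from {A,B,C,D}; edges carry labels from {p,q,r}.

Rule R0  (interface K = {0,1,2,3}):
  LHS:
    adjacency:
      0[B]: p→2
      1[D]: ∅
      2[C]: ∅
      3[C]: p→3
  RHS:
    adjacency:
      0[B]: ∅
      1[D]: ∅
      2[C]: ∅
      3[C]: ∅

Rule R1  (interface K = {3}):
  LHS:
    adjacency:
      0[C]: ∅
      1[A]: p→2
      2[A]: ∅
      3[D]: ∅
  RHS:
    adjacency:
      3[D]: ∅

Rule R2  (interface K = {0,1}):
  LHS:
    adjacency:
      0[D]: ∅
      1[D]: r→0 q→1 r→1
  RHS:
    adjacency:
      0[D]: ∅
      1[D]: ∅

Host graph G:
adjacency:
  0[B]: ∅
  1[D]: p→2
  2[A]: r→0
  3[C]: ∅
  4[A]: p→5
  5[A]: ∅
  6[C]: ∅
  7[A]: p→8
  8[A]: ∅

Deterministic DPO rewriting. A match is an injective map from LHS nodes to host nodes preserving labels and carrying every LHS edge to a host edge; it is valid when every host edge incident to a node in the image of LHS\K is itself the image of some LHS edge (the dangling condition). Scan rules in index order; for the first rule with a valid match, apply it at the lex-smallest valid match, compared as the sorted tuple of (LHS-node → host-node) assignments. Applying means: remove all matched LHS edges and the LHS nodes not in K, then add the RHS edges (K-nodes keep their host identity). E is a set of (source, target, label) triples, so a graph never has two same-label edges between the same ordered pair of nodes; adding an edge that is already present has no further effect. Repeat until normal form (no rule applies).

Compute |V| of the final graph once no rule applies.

Answer: 3

Derivation:
initial: |V|=9 |E|=4  E = 1-p->2 2-r->0 4-p->5 7-p->8
step 1: apply R1 at {0↦3, 1↦4, 2↦5, 3↦1}  → |V|=6 |E|=3  E = 1-p->2 2-r->0 7-p->8
step 2: apply R1 at {0↦6, 1↦7, 2↦8, 3↦1}  → |V|=3 |E|=2  E = 1-p->2 2-r->0
final graph: no rule applies after step 2
NF nodes: {0:B, 1:D, 2:A}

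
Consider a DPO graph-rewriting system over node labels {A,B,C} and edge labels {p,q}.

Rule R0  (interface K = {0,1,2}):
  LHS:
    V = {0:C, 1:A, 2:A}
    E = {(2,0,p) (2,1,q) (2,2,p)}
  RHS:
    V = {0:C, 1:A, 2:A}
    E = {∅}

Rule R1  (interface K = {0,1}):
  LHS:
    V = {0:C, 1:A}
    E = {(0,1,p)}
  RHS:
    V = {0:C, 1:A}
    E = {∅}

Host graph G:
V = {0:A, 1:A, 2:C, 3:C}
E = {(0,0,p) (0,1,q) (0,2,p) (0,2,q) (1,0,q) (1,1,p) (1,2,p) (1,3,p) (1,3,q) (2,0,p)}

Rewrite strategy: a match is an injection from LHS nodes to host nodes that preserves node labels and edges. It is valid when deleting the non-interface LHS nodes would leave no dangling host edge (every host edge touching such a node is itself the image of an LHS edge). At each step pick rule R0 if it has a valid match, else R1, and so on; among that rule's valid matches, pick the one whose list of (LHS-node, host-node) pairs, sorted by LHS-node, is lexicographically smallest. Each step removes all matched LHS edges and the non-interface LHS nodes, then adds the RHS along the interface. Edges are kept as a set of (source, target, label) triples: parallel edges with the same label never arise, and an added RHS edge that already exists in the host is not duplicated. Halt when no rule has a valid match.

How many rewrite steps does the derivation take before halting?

Answer: 3

Steps:
start.  V:4 E:10  edges: 0-p->0 0-q->1 0-p->2 0-q->2 1-q->0 1-p->1 1-p->2 1-p->3 1-q->3 2-p->0
1. fire R0 via {0↦2, 1↦0, 2↦1}  →  V:4 E:7  edges: 0-p->0 0-q->1 0-p->2 0-q->2 1-p->3 1-q->3 2-p->0
2. fire R0 via {0↦2, 1↦1, 2↦0}  →  V:4 E:4  edges: 0-q->2 1-p->3 1-q->3 2-p->0
3. fire R1 via {0↦2, 1↦0}  →  V:4 E:3  edges: 0-q->2 1-p->3 1-q->3
normal form: no rule applies after step 3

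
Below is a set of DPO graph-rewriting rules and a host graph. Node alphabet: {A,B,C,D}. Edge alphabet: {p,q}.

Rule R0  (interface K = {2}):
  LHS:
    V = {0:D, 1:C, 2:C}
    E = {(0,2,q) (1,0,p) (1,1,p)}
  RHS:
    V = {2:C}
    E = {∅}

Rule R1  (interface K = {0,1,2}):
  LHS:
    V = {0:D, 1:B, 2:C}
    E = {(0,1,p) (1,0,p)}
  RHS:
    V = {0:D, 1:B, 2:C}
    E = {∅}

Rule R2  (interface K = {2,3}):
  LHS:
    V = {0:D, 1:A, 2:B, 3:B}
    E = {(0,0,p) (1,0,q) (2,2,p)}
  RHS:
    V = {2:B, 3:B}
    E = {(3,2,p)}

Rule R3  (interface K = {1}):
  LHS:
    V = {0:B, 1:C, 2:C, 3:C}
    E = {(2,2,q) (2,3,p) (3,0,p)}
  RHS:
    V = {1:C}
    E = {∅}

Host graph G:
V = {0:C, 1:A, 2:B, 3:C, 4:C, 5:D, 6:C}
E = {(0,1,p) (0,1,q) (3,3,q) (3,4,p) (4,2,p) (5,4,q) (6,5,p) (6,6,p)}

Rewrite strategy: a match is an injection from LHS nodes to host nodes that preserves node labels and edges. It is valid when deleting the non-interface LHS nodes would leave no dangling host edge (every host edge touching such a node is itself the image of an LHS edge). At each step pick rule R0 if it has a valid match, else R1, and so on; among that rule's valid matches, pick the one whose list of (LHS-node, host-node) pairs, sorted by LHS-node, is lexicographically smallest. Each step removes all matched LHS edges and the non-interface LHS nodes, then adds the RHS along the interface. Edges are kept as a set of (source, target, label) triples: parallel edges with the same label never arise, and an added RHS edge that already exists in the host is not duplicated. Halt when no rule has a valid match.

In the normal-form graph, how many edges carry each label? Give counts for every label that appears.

Answer: p:1 q:1

Derivation:
[0] host  ⇒  7 nodes, 8 edges  {0-p->1 0-q->1 3-q->3 3-p->4 4-p->2 5-q->4 6-p->5 6-p->6}
[1] R0 @ {0↦5, 1↦6, 2↦4}  ⇒  5 nodes, 5 edges  {0-p->1 0-q->1 3-q->3 3-p->4 4-p->2}
[2] R3 @ {0↦2, 1↦0, 2↦3, 3↦4}  ⇒  2 nodes, 2 edges  {0-p->1 0-q->1}
halt: no rule applies after step 2
NF edges: [(0, 1, 'p'), (0, 1, 'q')]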